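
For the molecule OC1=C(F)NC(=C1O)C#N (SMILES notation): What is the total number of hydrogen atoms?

3

Walk through each heavy atom and fill implicit hydrogens from standard valence (C 4, N 3, O 2, S 2, halogen 1):
  atom 1: O, bond orders sum to 1 (valence 2) → 1 H
  atom 2: C, bond orders sum to 4 (valence 4) → 0 H
  atom 3: C, bond orders sum to 4 (valence 4) → 0 H
  atom 4: F (halogen, monovalent) → 0 H
  atom 5: N, bond orders sum to 2 (valence 3) → 1 H
  atom 6: C, bond orders sum to 4 (valence 4) → 0 H
  atom 7: C, bond orders sum to 4 (valence 4) → 0 H
  atom 8: O, bond orders sum to 1 (valence 2) → 1 H
  atom 9: C, bond orders sum to 4 (valence 4) → 0 H
  atom 10: N, bond orders sum to 3 (valence 3) → 0 H
Total hydrogens: 3.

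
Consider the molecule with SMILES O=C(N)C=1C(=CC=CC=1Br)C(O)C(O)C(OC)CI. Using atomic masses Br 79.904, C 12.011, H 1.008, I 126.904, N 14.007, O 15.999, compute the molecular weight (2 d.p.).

444.06 g/mol

First, the molecular formula is C12H15BrINO4 (counting implicit H from valence).
  Br: 1 × 79.904 = 79.904
  C: 12 × 12.011 = 144.132
  H: 15 × 1.008 = 15.120
  I: 1 × 126.904 = 126.904
  N: 1 × 14.007 = 14.007
  O: 4 × 15.999 = 63.996
Sum: 1×79.904 + 12×12.011 + 15×1.008 + 1×126.904 + 1×14.007 + 4×15.999 = 444.063 → 444.06 g/mol.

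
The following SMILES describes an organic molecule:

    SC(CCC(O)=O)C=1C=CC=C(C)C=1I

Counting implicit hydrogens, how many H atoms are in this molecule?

Walk through each heavy atom and fill implicit hydrogens from standard valence (C 4, N 3, O 2, S 2, halogen 1):
  atom 1: S, bond orders sum to 1 (valence 2) → 1 H
  atom 2: C, bond orders sum to 3 (valence 4) → 1 H
  atom 3: C, bond orders sum to 2 (valence 4) → 2 H
  atom 4: C, bond orders sum to 2 (valence 4) → 2 H
  atom 5: C, bond orders sum to 4 (valence 4) → 0 H
  atom 6: O, bond orders sum to 1 (valence 2) → 1 H
  atom 7: O, bond orders sum to 2 (valence 2) → 0 H
  atom 8: C, bond orders sum to 4 (valence 4) → 0 H
  atom 9: C, bond orders sum to 3 (valence 4) → 1 H
  atom 10: C, bond orders sum to 3 (valence 4) → 1 H
  atom 11: C, bond orders sum to 3 (valence 4) → 1 H
  atom 12: C, bond orders sum to 4 (valence 4) → 0 H
  atom 13: C, bond orders sum to 1 (valence 4) → 3 H
  atom 14: C, bond orders sum to 4 (valence 4) → 0 H
  atom 15: I (halogen, monovalent) → 0 H
Total hydrogens: 13.

13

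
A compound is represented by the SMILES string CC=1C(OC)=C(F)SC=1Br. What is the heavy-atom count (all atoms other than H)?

Every atom symbol written in the SMILES (organic subset) is one heavy atom; implicit H are not written.
Heavy atoms by element → Br:1, C:6, F:1, O:1, S:1.
Total: 10.

10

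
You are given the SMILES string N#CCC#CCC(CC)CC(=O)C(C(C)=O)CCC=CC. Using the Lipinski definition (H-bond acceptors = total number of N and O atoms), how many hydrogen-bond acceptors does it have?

3

N atoms: 1; O atoms: 2.
Lipinski HBA = 1 + 2 = 3.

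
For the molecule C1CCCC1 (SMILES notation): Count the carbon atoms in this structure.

Count every carbon token in the SMILES (each C, including those in ring-closure positions and inside branches).
Carbon count: 5.

5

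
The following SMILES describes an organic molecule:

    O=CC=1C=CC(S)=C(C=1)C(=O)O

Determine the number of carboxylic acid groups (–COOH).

1

The carboxylic acid motif appears at heavy-atom position 10 in the SMILES.
Other groups present: 1 aldehyde, 1 thiol.
Carboxylic acid count: 1.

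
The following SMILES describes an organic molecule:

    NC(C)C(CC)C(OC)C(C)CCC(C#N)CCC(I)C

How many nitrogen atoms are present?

Scan the SMILES for N atoms (remember two-letter symbols like Cl and Br are single atoms).
Nitrogen count: 2.

2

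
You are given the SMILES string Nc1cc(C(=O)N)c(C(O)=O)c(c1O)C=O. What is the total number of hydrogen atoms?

8

Walk through each heavy atom and fill implicit hydrogens from standard valence (C 4, N 3, O 2, S 2, halogen 1); for lowercase aromatic atoms, an aromatic c carries 1 H when it has two neighbours and 0 H with three, and aromatic n carries 0 H:
  atom 1: N, bond orders sum to 1 (valence 3) → 2 H
  atom 2: aromatic c, 3 neighbours → 0 H
  atom 3: aromatic c, 2 neighbours → 1 H
  atom 4: aromatic c, 3 neighbours → 0 H
  atom 5: C, bond orders sum to 4 (valence 4) → 0 H
  atom 6: O, bond orders sum to 2 (valence 2) → 0 H
  atom 7: N, bond orders sum to 1 (valence 3) → 2 H
  atom 8: aromatic c, 3 neighbours → 0 H
  atom 9: C, bond orders sum to 4 (valence 4) → 0 H
  atom 10: O, bond orders sum to 1 (valence 2) → 1 H
  atom 11: O, bond orders sum to 2 (valence 2) → 0 H
  atom 12: aromatic c, 3 neighbours → 0 H
  atom 13: aromatic c, 3 neighbours → 0 H
  atom 14: O, bond orders sum to 1 (valence 2) → 1 H
  atom 15: C, bond orders sum to 3 (valence 4) → 1 H
  atom 16: O, bond orders sum to 2 (valence 2) → 0 H
Total hydrogens: 8.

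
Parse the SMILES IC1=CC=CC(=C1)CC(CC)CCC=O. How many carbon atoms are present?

Count every carbon token in the SMILES (each C, including those in ring-closure positions and inside branches).
Carbon count: 13.

13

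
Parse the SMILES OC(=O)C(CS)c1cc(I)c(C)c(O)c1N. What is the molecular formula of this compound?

Walk through each heavy atom and fill implicit hydrogens from standard valence (C 4, N 3, O 2, S 2, halogen 1); for lowercase aromatic atoms, an aromatic c carries 1 H when it has two neighbours and 0 H with three, and aromatic n carries 0 H:
  atom 1: O, bond orders sum to 1 (valence 2) → 1 H
  atom 2: C, bond orders sum to 4 (valence 4) → 0 H
  atom 3: O, bond orders sum to 2 (valence 2) → 0 H
  atom 4: C, bond orders sum to 3 (valence 4) → 1 H
  atom 5: C, bond orders sum to 2 (valence 4) → 2 H
  atom 6: S, bond orders sum to 1 (valence 2) → 1 H
  atom 7: aromatic c, 3 neighbours → 0 H
  atom 8: aromatic c, 2 neighbours → 1 H
  atom 9: aromatic c, 3 neighbours → 0 H
  atom 10: I (halogen, monovalent) → 0 H
  atom 11: aromatic c, 3 neighbours → 0 H
  atom 12: C, bond orders sum to 1 (valence 4) → 3 H
  atom 13: aromatic c, 3 neighbours → 0 H
  atom 14: O, bond orders sum to 1 (valence 2) → 1 H
  atom 15: aromatic c, 3 neighbours → 0 H
  atom 16: N, bond orders sum to 1 (valence 3) → 2 H
Totals → C:10, H:12, I:1, N:1, O:3, S:1.

C10H12INO3S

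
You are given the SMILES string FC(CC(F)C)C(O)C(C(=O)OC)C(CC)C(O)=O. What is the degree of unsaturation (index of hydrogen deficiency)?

2

Molecular formula: C12H20F2O5.
DoU = (2C + 2 + N − H − X) / 2, where X is the halogen count and O/S are ignored.
    = (2·12 + 2 + 0 − 20 − 2) / 2 = 4 / 2 = 2.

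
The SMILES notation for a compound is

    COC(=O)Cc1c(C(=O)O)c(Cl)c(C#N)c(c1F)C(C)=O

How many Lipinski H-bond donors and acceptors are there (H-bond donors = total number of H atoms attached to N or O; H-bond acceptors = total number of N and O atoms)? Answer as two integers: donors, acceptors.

1, 6

Donors: find every N or O and count the H atoms it carries.
  atom 2 (O): bond orders sum to 2 → 0 H
  atom 4 (O): bond orders sum to 2 → 0 H
  atom 9 (O): bond orders sum to 2 → 0 H
  atom 10 (O): bond orders sum to 1 → 1 H
  atom 15 (N): bond orders sum to 3 → 0 H
  atom 21 (O): bond orders sum to 2 → 0 H
Lipinski HBD = 1.
Acceptors: N atoms = 1, O atoms = 5 → HBA = 6.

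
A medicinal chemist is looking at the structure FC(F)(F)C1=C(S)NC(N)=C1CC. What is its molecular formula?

Walk through each heavy atom and fill implicit hydrogens from standard valence (C 4, N 3, O 2, S 2, halogen 1):
  atom 1: F (halogen, monovalent) → 0 H
  atom 2: C, bond orders sum to 4 (valence 4) → 0 H
  atom 3: F (halogen, monovalent) → 0 H
  atom 4: F (halogen, monovalent) → 0 H
  atom 5: C, bond orders sum to 4 (valence 4) → 0 H
  atom 6: C, bond orders sum to 4 (valence 4) → 0 H
  atom 7: S, bond orders sum to 1 (valence 2) → 1 H
  atom 8: N, bond orders sum to 2 (valence 3) → 1 H
  atom 9: C, bond orders sum to 4 (valence 4) → 0 H
  atom 10: N, bond orders sum to 1 (valence 3) → 2 H
  atom 11: C, bond orders sum to 4 (valence 4) → 0 H
  atom 12: C, bond orders sum to 2 (valence 4) → 2 H
  atom 13: C, bond orders sum to 1 (valence 4) → 3 H
Totals → C:7, H:9, F:3, N:2, S:1.

C7H9F3N2S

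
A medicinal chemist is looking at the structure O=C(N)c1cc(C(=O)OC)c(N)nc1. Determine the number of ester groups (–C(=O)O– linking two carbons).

The ester motif appears at heavy-atom position 7 in the SMILES.
Other groups present: 1 amide, 1 primary amine.
Ester count: 1.

1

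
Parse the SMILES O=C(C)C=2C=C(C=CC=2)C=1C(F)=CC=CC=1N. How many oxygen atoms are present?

Scan the SMILES for O atoms (remember two-letter symbols like Cl and Br are single atoms).
Oxygen count: 1.

1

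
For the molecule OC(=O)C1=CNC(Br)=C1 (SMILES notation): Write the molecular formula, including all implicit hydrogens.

C5H4BrNO2

Walk through each heavy atom and fill implicit hydrogens from standard valence (C 4, N 3, O 2, S 2, halogen 1):
  atom 1: O, bond orders sum to 1 (valence 2) → 1 H
  atom 2: C, bond orders sum to 4 (valence 4) → 0 H
  atom 3: O, bond orders sum to 2 (valence 2) → 0 H
  atom 4: C, bond orders sum to 4 (valence 4) → 0 H
  atom 5: C, bond orders sum to 3 (valence 4) → 1 H
  atom 6: N, bond orders sum to 2 (valence 3) → 1 H
  atom 7: C, bond orders sum to 4 (valence 4) → 0 H
  atom 8: Br (halogen, monovalent) → 0 H
  atom 9: C, bond orders sum to 3 (valence 4) → 1 H
Totals → C:5, H:4, Br:1, N:1, O:2.
In Hill order: C5H4BrNO2.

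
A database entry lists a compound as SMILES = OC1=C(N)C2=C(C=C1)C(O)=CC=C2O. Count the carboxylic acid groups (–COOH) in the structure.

Scan the SMILES for the carboxylic acid motif — none present.
Groups that are present: 3 hydroxyl, 1 primary amine.

0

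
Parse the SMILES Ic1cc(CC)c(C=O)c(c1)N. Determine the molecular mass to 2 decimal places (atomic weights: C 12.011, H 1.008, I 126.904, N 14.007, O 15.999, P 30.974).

275.09 g/mol

First, the molecular formula is C9H10INO (counting implicit H from valence).
  C: 9 × 12.011 = 108.099
  H: 10 × 1.008 = 10.080
  I: 1 × 126.904 = 126.904
  N: 1 × 14.007 = 14.007
  O: 1 × 15.999 = 15.999
Sum: 9×12.011 + 10×1.008 + 1×126.904 + 1×14.007 + 1×15.999 = 275.089 → 275.09 g/mol.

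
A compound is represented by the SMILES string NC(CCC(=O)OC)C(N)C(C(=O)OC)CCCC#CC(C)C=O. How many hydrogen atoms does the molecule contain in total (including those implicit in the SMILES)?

Walk through each heavy atom and fill implicit hydrogens from standard valence (C 4, N 3, O 2, S 2, halogen 1):
  atom 1: N, bond orders sum to 1 (valence 3) → 2 H
  atom 2: C, bond orders sum to 3 (valence 4) → 1 H
  atom 3: C, bond orders sum to 2 (valence 4) → 2 H
  atom 4: C, bond orders sum to 2 (valence 4) → 2 H
  atom 5: C, bond orders sum to 4 (valence 4) → 0 H
  atom 6: O, bond orders sum to 2 (valence 2) → 0 H
  atom 7: O, bond orders sum to 2 (valence 2) → 0 H
  atom 8: C, bond orders sum to 1 (valence 4) → 3 H
  atom 9: C, bond orders sum to 3 (valence 4) → 1 H
  atom 10: N, bond orders sum to 1 (valence 3) → 2 H
  atom 11: C, bond orders sum to 3 (valence 4) → 1 H
  atom 12: C, bond orders sum to 4 (valence 4) → 0 H
  atom 13: O, bond orders sum to 2 (valence 2) → 0 H
  atom 14: O, bond orders sum to 2 (valence 2) → 0 H
  atom 15: C, bond orders sum to 1 (valence 4) → 3 H
  atom 16: C, bond orders sum to 2 (valence 4) → 2 H
  atom 17: C, bond orders sum to 2 (valence 4) → 2 H
  atom 18: C, bond orders sum to 2 (valence 4) → 2 H
  atom 19: C, bond orders sum to 4 (valence 4) → 0 H
  atom 20: C, bond orders sum to 4 (valence 4) → 0 H
  atom 21: C, bond orders sum to 3 (valence 4) → 1 H
  atom 22: C, bond orders sum to 1 (valence 4) → 3 H
  atom 23: C, bond orders sum to 3 (valence 4) → 1 H
  atom 24: O, bond orders sum to 2 (valence 2) → 0 H
Total hydrogens: 28.

28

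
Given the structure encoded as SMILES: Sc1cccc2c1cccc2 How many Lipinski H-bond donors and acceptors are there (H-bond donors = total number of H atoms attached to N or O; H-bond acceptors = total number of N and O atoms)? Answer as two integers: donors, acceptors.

Donors: find every N or O and count the H atoms it carries.
  (no N or O atoms present)
Lipinski HBD = 0.
Acceptors: N atoms = 0, O atoms = 0 → HBA = 0.

0, 0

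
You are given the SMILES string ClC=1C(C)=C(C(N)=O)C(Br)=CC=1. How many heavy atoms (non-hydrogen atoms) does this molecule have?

12

Every atom symbol written in the SMILES (organic subset) is one heavy atom; implicit H are not written.
Heavy atoms by element → Br:1, C:8, Cl:1, N:1, O:1.
Total: 12.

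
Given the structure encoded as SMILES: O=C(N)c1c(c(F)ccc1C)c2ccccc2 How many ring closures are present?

2

In SMILES, each pair of matching ring-closure digits denotes one ring-closing bond; the number of such bonds equals the number of independent rings.
Ring-closure bonds here: 2.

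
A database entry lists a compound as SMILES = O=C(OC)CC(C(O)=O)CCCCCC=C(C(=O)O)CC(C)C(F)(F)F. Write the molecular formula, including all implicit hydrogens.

C17H25F3O6

Walk through each heavy atom and fill implicit hydrogens from standard valence (C 4, N 3, O 2, S 2, halogen 1):
  atom 1: O, bond orders sum to 2 (valence 2) → 0 H
  atom 2: C, bond orders sum to 4 (valence 4) → 0 H
  atom 3: O, bond orders sum to 2 (valence 2) → 0 H
  atom 4: C, bond orders sum to 1 (valence 4) → 3 H
  atom 5: C, bond orders sum to 2 (valence 4) → 2 H
  atom 6: C, bond orders sum to 3 (valence 4) → 1 H
  atom 7: C, bond orders sum to 4 (valence 4) → 0 H
  atom 8: O, bond orders sum to 1 (valence 2) → 1 H
  atom 9: O, bond orders sum to 2 (valence 2) → 0 H
  atom 10: C, bond orders sum to 2 (valence 4) → 2 H
  atom 11: C, bond orders sum to 2 (valence 4) → 2 H
  atom 12: C, bond orders sum to 2 (valence 4) → 2 H
  atom 13: C, bond orders sum to 2 (valence 4) → 2 H
  atom 14: C, bond orders sum to 2 (valence 4) → 2 H
  atom 15: C, bond orders sum to 3 (valence 4) → 1 H
  atom 16: C, bond orders sum to 4 (valence 4) → 0 H
  atom 17: C, bond orders sum to 4 (valence 4) → 0 H
  atom 18: O, bond orders sum to 2 (valence 2) → 0 H
  atom 19: O, bond orders sum to 1 (valence 2) → 1 H
  atom 20: C, bond orders sum to 2 (valence 4) → 2 H
  atom 21: C, bond orders sum to 3 (valence 4) → 1 H
  atom 22: C, bond orders sum to 1 (valence 4) → 3 H
  atom 23: C, bond orders sum to 4 (valence 4) → 0 H
  atom 24: F (halogen, monovalent) → 0 H
  atom 25: F (halogen, monovalent) → 0 H
  atom 26: F (halogen, monovalent) → 0 H
Totals → C:17, H:25, F:3, O:6.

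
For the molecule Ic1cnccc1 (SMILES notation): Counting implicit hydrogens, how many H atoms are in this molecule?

Walk through each heavy atom and fill implicit hydrogens from standard valence (C 4, N 3, O 2, S 2, halogen 1); for lowercase aromatic atoms, an aromatic c carries 1 H when it has two neighbours and 0 H with three, and aromatic n carries 0 H:
  atom 1: I (halogen, monovalent) → 0 H
  atom 2: aromatic c, 3 neighbours → 0 H
  atom 3: aromatic c, 2 neighbours → 1 H
  atom 4: aromatic n, 2 neighbours → 0 H
  atom 5: aromatic c, 2 neighbours → 1 H
  atom 6: aromatic c, 2 neighbours → 1 H
  atom 7: aromatic c, 2 neighbours → 1 H
Total hydrogens: 4.

4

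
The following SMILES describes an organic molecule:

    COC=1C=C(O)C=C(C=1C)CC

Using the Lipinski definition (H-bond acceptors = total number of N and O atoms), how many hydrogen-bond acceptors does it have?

N atoms: 0; O atoms: 2.
Lipinski HBA = 0 + 2 = 2.

2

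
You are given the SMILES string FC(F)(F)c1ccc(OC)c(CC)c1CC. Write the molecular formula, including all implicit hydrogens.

C12H15F3O

Walk through each heavy atom and fill implicit hydrogens from standard valence (C 4, N 3, O 2, S 2, halogen 1); for lowercase aromatic atoms, an aromatic c carries 1 H when it has two neighbours and 0 H with three, and aromatic n carries 0 H:
  atom 1: F (halogen, monovalent) → 0 H
  atom 2: C, bond orders sum to 4 (valence 4) → 0 H
  atom 3: F (halogen, monovalent) → 0 H
  atom 4: F (halogen, monovalent) → 0 H
  atom 5: aromatic c, 3 neighbours → 0 H
  atom 6: aromatic c, 2 neighbours → 1 H
  atom 7: aromatic c, 2 neighbours → 1 H
  atom 8: aromatic c, 3 neighbours → 0 H
  atom 9: O, bond orders sum to 2 (valence 2) → 0 H
  atom 10: C, bond orders sum to 1 (valence 4) → 3 H
  atom 11: aromatic c, 3 neighbours → 0 H
  atom 12: C, bond orders sum to 2 (valence 4) → 2 H
  atom 13: C, bond orders sum to 1 (valence 4) → 3 H
  atom 14: aromatic c, 3 neighbours → 0 H
  atom 15: C, bond orders sum to 2 (valence 4) → 2 H
  atom 16: C, bond orders sum to 1 (valence 4) → 3 H
Totals → C:12, H:15, F:3, O:1.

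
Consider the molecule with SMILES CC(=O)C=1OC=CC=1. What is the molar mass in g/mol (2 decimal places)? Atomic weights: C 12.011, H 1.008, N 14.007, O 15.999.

110.11 g/mol

First, the molecular formula is C6H6O2 (counting implicit H from valence).
  C: 6 × 12.011 = 72.066
  H: 6 × 1.008 = 6.048
  O: 2 × 15.999 = 31.998
Sum: 6×12.011 + 6×1.008 + 2×15.999 = 110.112 → 110.11 g/mol.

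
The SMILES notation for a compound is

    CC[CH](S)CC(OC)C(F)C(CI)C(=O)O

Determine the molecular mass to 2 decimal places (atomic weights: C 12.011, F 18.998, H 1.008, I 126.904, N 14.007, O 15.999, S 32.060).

First, the molecular formula is C10H18FIO3S (counting implicit H from valence).
  C: 10 × 12.011 = 120.110
  F: 1 × 18.998 = 18.998
  H: 18 × 1.008 = 18.144
  I: 1 × 126.904 = 126.904
  O: 3 × 15.999 = 47.997
  S: 1 × 32.060 = 32.060
Sum: 10×12.011 + 1×18.998 + 18×1.008 + 1×126.904 + 3×15.999 + 1×32.060 = 364.213 → 364.21 g/mol.

364.21 g/mol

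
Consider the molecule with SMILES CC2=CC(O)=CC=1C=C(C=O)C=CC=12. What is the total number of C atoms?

12

Count every carbon token in the SMILES (each C, including those in ring-closure positions and inside branches).
Carbon count: 12.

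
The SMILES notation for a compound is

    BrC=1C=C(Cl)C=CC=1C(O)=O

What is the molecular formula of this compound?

Walk through each heavy atom and fill implicit hydrogens from standard valence (C 4, N 3, O 2, S 2, halogen 1):
  atom 1: Br (halogen, monovalent) → 0 H
  atom 2: C, bond orders sum to 4 (valence 4) → 0 H
  atom 3: C, bond orders sum to 3 (valence 4) → 1 H
  atom 4: C, bond orders sum to 4 (valence 4) → 0 H
  atom 5: Cl (halogen, monovalent) → 0 H
  atom 6: C, bond orders sum to 3 (valence 4) → 1 H
  atom 7: C, bond orders sum to 3 (valence 4) → 1 H
  atom 8: C, bond orders sum to 4 (valence 4) → 0 H
  atom 9: C, bond orders sum to 4 (valence 4) → 0 H
  atom 10: O, bond orders sum to 1 (valence 2) → 1 H
  atom 11: O, bond orders sum to 2 (valence 2) → 0 H
Totals → C:7, H:4, Br:1, Cl:1, O:2.
In Hill order: C7H4BrClO2.

C7H4BrClO2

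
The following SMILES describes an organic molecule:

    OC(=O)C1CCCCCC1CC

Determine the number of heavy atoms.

12

Every atom symbol written in the SMILES (organic subset) is one heavy atom; implicit H are not written.
Heavy atoms by element → C:10, O:2.
Total: 12.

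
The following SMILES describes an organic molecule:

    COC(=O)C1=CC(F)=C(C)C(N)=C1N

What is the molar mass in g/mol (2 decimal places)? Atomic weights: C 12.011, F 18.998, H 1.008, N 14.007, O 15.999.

First, the molecular formula is C9H11FN2O2 (counting implicit H from valence).
  C: 9 × 12.011 = 108.099
  F: 1 × 18.998 = 18.998
  H: 11 × 1.008 = 11.088
  N: 2 × 14.007 = 28.014
  O: 2 × 15.999 = 31.998
Sum: 9×12.011 + 1×18.998 + 11×1.008 + 2×14.007 + 2×15.999 = 198.197 → 198.20 g/mol.

198.20 g/mol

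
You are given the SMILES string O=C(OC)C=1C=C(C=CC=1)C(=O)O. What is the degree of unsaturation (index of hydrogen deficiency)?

6

Degree of unsaturation = (number of rings) + (number of π bonds).
Ring closures in the SMILES: 1.
π bonds: 5 double bonds (each 1 DoU) → 5 DoU from unsaturation.
Total DoU = 1 + 5 = 6.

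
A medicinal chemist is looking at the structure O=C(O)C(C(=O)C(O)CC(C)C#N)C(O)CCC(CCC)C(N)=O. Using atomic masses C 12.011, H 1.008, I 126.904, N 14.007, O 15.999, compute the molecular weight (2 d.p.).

342.39 g/mol

First, the molecular formula is C16H26N2O6 (counting implicit H from valence).
  C: 16 × 12.011 = 192.176
  H: 26 × 1.008 = 26.208
  N: 2 × 14.007 = 28.014
  O: 6 × 15.999 = 95.994
Sum: 16×12.011 + 26×1.008 + 2×14.007 + 6×15.999 = 342.392 → 342.39 g/mol.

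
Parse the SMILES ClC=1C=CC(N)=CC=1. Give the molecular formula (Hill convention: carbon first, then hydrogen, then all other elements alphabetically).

Walk through each heavy atom and fill implicit hydrogens from standard valence (C 4, N 3, O 2, S 2, halogen 1):
  atom 1: Cl (halogen, monovalent) → 0 H
  atom 2: C, bond orders sum to 4 (valence 4) → 0 H
  atom 3: C, bond orders sum to 3 (valence 4) → 1 H
  atom 4: C, bond orders sum to 3 (valence 4) → 1 H
  atom 5: C, bond orders sum to 4 (valence 4) → 0 H
  atom 6: N, bond orders sum to 1 (valence 3) → 2 H
  atom 7: C, bond orders sum to 3 (valence 4) → 1 H
  atom 8: C, bond orders sum to 3 (valence 4) → 1 H
Totals → C:6, H:6, Cl:1, N:1.
In Hill order: C6H6ClN.

C6H6ClN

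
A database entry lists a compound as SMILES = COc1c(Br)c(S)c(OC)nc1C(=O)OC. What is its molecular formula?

C9H10BrNO4S

Walk through each heavy atom and fill implicit hydrogens from standard valence (C 4, N 3, O 2, S 2, halogen 1); for lowercase aromatic atoms, an aromatic c carries 1 H when it has two neighbours and 0 H with three, and aromatic n carries 0 H:
  atom 1: C, bond orders sum to 1 (valence 4) → 3 H
  atom 2: O, bond orders sum to 2 (valence 2) → 0 H
  atom 3: aromatic c, 3 neighbours → 0 H
  atom 4: aromatic c, 3 neighbours → 0 H
  atom 5: Br (halogen, monovalent) → 0 H
  atom 6: aromatic c, 3 neighbours → 0 H
  atom 7: S, bond orders sum to 1 (valence 2) → 1 H
  atom 8: aromatic c, 3 neighbours → 0 H
  atom 9: O, bond orders sum to 2 (valence 2) → 0 H
  atom 10: C, bond orders sum to 1 (valence 4) → 3 H
  atom 11: aromatic n, 2 neighbours → 0 H
  atom 12: aromatic c, 3 neighbours → 0 H
  atom 13: C, bond orders sum to 4 (valence 4) → 0 H
  atom 14: O, bond orders sum to 2 (valence 2) → 0 H
  atom 15: O, bond orders sum to 2 (valence 2) → 0 H
  atom 16: C, bond orders sum to 1 (valence 4) → 3 H
Totals → C:9, H:10, Br:1, N:1, O:4, S:1.
In Hill order: C9H10BrNO4S.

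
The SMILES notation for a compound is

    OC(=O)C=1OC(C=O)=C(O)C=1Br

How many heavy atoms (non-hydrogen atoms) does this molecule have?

Every atom symbol written in the SMILES (organic subset) is one heavy atom; implicit H are not written.
Heavy atoms by element → Br:1, C:6, O:5.
Total: 12.

12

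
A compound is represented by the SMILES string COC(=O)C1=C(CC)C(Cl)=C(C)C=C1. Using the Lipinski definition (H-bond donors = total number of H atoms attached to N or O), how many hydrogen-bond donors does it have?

Donors: find every N or O and count the H atoms it carries.
  atom 2 (O): bond orders sum to 2 → 0 H
  atom 4 (O): bond orders sum to 2 → 0 H
Lipinski HBD = 0.

0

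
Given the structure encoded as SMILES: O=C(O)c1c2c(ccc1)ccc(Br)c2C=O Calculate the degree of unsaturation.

9

Molecular formula: C12H7BrO3.
DoU = (2C + 2 + N − H − X) / 2, where X is the halogen count and O/S are ignored.
    = (2·12 + 2 + 0 − 7 − 1) / 2 = 18 / 2 = 9.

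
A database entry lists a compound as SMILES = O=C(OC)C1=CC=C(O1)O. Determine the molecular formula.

Walk through each heavy atom and fill implicit hydrogens from standard valence (C 4, N 3, O 2, S 2, halogen 1):
  atom 1: O, bond orders sum to 2 (valence 2) → 0 H
  atom 2: C, bond orders sum to 4 (valence 4) → 0 H
  atom 3: O, bond orders sum to 2 (valence 2) → 0 H
  atom 4: C, bond orders sum to 1 (valence 4) → 3 H
  atom 5: C, bond orders sum to 4 (valence 4) → 0 H
  atom 6: C, bond orders sum to 3 (valence 4) → 1 H
  atom 7: C, bond orders sum to 3 (valence 4) → 1 H
  atom 8: C, bond orders sum to 4 (valence 4) → 0 H
  atom 9: O, bond orders sum to 2 (valence 2) → 0 H
  atom 10: O, bond orders sum to 1 (valence 2) → 1 H
Totals → C:6, H:6, O:4.
In Hill order: C6H6O4.

C6H6O4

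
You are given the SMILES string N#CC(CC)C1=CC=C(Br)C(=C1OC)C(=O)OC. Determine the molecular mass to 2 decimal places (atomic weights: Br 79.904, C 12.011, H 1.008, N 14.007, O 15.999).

312.16 g/mol

First, the molecular formula is C13H14BrNO3 (counting implicit H from valence).
  Br: 1 × 79.904 = 79.904
  C: 13 × 12.011 = 156.143
  H: 14 × 1.008 = 14.112
  N: 1 × 14.007 = 14.007
  O: 3 × 15.999 = 47.997
Sum: 1×79.904 + 13×12.011 + 14×1.008 + 1×14.007 + 3×15.999 = 312.163 → 312.16 g/mol.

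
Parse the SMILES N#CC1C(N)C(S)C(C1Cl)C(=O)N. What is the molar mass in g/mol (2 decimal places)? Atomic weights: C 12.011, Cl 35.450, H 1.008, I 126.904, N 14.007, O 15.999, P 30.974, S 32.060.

First, the molecular formula is C7H10ClN3OS (counting implicit H from valence).
  C: 7 × 12.011 = 84.077
  Cl: 1 × 35.450 = 35.450
  H: 10 × 1.008 = 10.080
  N: 3 × 14.007 = 42.021
  O: 1 × 15.999 = 15.999
  S: 1 × 32.060 = 32.060
Sum: 7×12.011 + 1×35.450 + 10×1.008 + 3×14.007 + 1×15.999 + 1×32.060 = 219.687 → 219.69 g/mol.

219.69 g/mol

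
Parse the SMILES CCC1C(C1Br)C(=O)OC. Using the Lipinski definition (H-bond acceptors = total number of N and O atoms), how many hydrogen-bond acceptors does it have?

2

N atoms: 0; O atoms: 2.
Lipinski HBA = 0 + 2 = 2.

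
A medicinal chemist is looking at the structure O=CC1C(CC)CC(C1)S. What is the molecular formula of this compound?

C8H14OS

Walk through each heavy atom and fill implicit hydrogens from standard valence (C 4, N 3, O 2, S 2, halogen 1):
  atom 1: O, bond orders sum to 2 (valence 2) → 0 H
  atom 2: C, bond orders sum to 3 (valence 4) → 1 H
  atom 3: C, bond orders sum to 3 (valence 4) → 1 H
  atom 4: C, bond orders sum to 3 (valence 4) → 1 H
  atom 5: C, bond orders sum to 2 (valence 4) → 2 H
  atom 6: C, bond orders sum to 1 (valence 4) → 3 H
  atom 7: C, bond orders sum to 2 (valence 4) → 2 H
  atom 8: C, bond orders sum to 3 (valence 4) → 1 H
  atom 9: C, bond orders sum to 2 (valence 4) → 2 H
  atom 10: S, bond orders sum to 1 (valence 2) → 1 H
Totals → C:8, H:14, O:1, S:1.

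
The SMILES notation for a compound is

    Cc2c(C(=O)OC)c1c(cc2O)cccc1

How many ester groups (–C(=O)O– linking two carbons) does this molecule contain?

1

The ester motif appears at heavy-atom position 4 in the SMILES.
Other groups present: 1 hydroxyl.
Ester count: 1.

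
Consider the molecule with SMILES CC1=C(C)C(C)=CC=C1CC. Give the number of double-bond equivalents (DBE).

4

Degree of unsaturation = (number of rings) + (number of π bonds).
Ring closures in the SMILES: 1.
π bonds: 3 double bonds (each 1 DoU) → 3 DoU from unsaturation.
Total DoU = 1 + 3 = 4.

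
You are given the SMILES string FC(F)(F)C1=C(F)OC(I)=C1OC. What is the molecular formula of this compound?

C6H3F4IO2

Walk through each heavy atom and fill implicit hydrogens from standard valence (C 4, N 3, O 2, S 2, halogen 1):
  atom 1: F (halogen, monovalent) → 0 H
  atom 2: C, bond orders sum to 4 (valence 4) → 0 H
  atom 3: F (halogen, monovalent) → 0 H
  atom 4: F (halogen, monovalent) → 0 H
  atom 5: C, bond orders sum to 4 (valence 4) → 0 H
  atom 6: C, bond orders sum to 4 (valence 4) → 0 H
  atom 7: F (halogen, monovalent) → 0 H
  atom 8: O, bond orders sum to 2 (valence 2) → 0 H
  atom 9: C, bond orders sum to 4 (valence 4) → 0 H
  atom 10: I (halogen, monovalent) → 0 H
  atom 11: C, bond orders sum to 4 (valence 4) → 0 H
  atom 12: O, bond orders sum to 2 (valence 2) → 0 H
  atom 13: C, bond orders sum to 1 (valence 4) → 3 H
Totals → C:6, H:3, F:4, I:1, O:2.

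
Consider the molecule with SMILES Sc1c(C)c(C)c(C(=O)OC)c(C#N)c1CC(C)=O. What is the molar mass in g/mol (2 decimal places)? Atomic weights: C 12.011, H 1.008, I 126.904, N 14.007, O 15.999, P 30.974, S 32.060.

277.34 g/mol

First, the molecular formula is C14H15NO3S (counting implicit H from valence).
  C: 14 × 12.011 = 168.154
  H: 15 × 1.008 = 15.120
  N: 1 × 14.007 = 14.007
  O: 3 × 15.999 = 47.997
  S: 1 × 32.060 = 32.060
Sum: 14×12.011 + 15×1.008 + 1×14.007 + 3×15.999 + 1×32.060 = 277.338 → 277.34 g/mol.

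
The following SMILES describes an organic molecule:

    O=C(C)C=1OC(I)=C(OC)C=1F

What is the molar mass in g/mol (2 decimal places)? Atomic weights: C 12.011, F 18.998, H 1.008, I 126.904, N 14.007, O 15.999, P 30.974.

First, the molecular formula is C7H6FIO3 (counting implicit H from valence).
  C: 7 × 12.011 = 84.077
  F: 1 × 18.998 = 18.998
  H: 6 × 1.008 = 6.048
  I: 1 × 126.904 = 126.904
  O: 3 × 15.999 = 47.997
Sum: 7×12.011 + 1×18.998 + 6×1.008 + 1×126.904 + 3×15.999 = 284.024 → 284.02 g/mol.

284.02 g/mol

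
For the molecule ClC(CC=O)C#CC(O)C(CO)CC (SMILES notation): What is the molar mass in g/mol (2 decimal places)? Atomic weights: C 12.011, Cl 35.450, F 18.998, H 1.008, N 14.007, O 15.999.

218.68 g/mol

First, the molecular formula is C10H15ClO3 (counting implicit H from valence).
  C: 10 × 12.011 = 120.110
  Cl: 1 × 35.450 = 35.450
  H: 15 × 1.008 = 15.120
  O: 3 × 15.999 = 47.997
Sum: 10×12.011 + 1×35.450 + 15×1.008 + 3×15.999 = 218.677 → 218.68 g/mol.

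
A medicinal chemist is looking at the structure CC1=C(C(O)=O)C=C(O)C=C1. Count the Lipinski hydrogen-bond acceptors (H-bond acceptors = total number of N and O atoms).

N atoms: 0; O atoms: 3.
Lipinski HBA = 0 + 3 = 3.

3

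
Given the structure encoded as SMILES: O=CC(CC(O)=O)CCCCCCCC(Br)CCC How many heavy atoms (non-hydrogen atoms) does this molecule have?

19

Every atom symbol written in the SMILES (organic subset) is one heavy atom; implicit H are not written.
Heavy atoms by element → Br:1, C:15, O:3.
Total: 19.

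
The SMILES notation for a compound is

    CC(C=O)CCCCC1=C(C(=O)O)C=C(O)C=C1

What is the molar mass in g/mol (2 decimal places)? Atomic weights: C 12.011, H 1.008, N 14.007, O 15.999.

250.29 g/mol

First, the molecular formula is C14H18O4 (counting implicit H from valence).
  C: 14 × 12.011 = 168.154
  H: 18 × 1.008 = 18.144
  O: 4 × 15.999 = 63.996
Sum: 14×12.011 + 18×1.008 + 4×15.999 = 250.294 → 250.29 g/mol.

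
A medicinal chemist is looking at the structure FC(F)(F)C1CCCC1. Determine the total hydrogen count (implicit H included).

Walk through each heavy atom and fill implicit hydrogens from standard valence (C 4, N 3, O 2, S 2, halogen 1):
  atom 1: F (halogen, monovalent) → 0 H
  atom 2: C, bond orders sum to 4 (valence 4) → 0 H
  atom 3: F (halogen, monovalent) → 0 H
  atom 4: F (halogen, monovalent) → 0 H
  atom 5: C, bond orders sum to 3 (valence 4) → 1 H
  atom 6: C, bond orders sum to 2 (valence 4) → 2 H
  atom 7: C, bond orders sum to 2 (valence 4) → 2 H
  atom 8: C, bond orders sum to 2 (valence 4) → 2 H
  atom 9: C, bond orders sum to 2 (valence 4) → 2 H
Total hydrogens: 9.

9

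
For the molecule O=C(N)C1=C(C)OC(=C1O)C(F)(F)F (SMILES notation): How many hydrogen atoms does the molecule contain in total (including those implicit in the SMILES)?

6

Walk through each heavy atom and fill implicit hydrogens from standard valence (C 4, N 3, O 2, S 2, halogen 1):
  atom 1: O, bond orders sum to 2 (valence 2) → 0 H
  atom 2: C, bond orders sum to 4 (valence 4) → 0 H
  atom 3: N, bond orders sum to 1 (valence 3) → 2 H
  atom 4: C, bond orders sum to 4 (valence 4) → 0 H
  atom 5: C, bond orders sum to 4 (valence 4) → 0 H
  atom 6: C, bond orders sum to 1 (valence 4) → 3 H
  atom 7: O, bond orders sum to 2 (valence 2) → 0 H
  atom 8: C, bond orders sum to 4 (valence 4) → 0 H
  atom 9: C, bond orders sum to 4 (valence 4) → 0 H
  atom 10: O, bond orders sum to 1 (valence 2) → 1 H
  atom 11: C, bond orders sum to 4 (valence 4) → 0 H
  atom 12: F (halogen, monovalent) → 0 H
  atom 13: F (halogen, monovalent) → 0 H
  atom 14: F (halogen, monovalent) → 0 H
Total hydrogens: 6.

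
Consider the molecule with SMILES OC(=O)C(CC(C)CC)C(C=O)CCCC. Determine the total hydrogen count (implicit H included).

24

Walk through each heavy atom and fill implicit hydrogens from standard valence (C 4, N 3, O 2, S 2, halogen 1):
  atom 1: O, bond orders sum to 1 (valence 2) → 1 H
  atom 2: C, bond orders sum to 4 (valence 4) → 0 H
  atom 3: O, bond orders sum to 2 (valence 2) → 0 H
  atom 4: C, bond orders sum to 3 (valence 4) → 1 H
  atom 5: C, bond orders sum to 2 (valence 4) → 2 H
  atom 6: C, bond orders sum to 3 (valence 4) → 1 H
  atom 7: C, bond orders sum to 1 (valence 4) → 3 H
  atom 8: C, bond orders sum to 2 (valence 4) → 2 H
  atom 9: C, bond orders sum to 1 (valence 4) → 3 H
  atom 10: C, bond orders sum to 3 (valence 4) → 1 H
  atom 11: C, bond orders sum to 3 (valence 4) → 1 H
  atom 12: O, bond orders sum to 2 (valence 2) → 0 H
  atom 13: C, bond orders sum to 2 (valence 4) → 2 H
  atom 14: C, bond orders sum to 2 (valence 4) → 2 H
  atom 15: C, bond orders sum to 2 (valence 4) → 2 H
  atom 16: C, bond orders sum to 1 (valence 4) → 3 H
Total hydrogens: 24.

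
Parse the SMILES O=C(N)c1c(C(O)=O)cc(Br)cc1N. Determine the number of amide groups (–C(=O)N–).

The amide motif appears at heavy-atom position 2 in the SMILES.
Other groups present: 1 carboxylic acid, 1 primary amine.
Amide count: 1.

1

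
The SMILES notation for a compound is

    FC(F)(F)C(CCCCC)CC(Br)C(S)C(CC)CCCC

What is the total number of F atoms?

3

Scan the SMILES for F atoms (remember two-letter symbols like Cl and Br are single atoms).
Fluorine count: 3.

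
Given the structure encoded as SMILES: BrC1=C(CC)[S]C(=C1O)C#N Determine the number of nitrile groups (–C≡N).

1

The nitrile motif appears at heavy-atom position 10 in the SMILES.
Other groups present: 1 hydroxyl.
Nitrile count: 1.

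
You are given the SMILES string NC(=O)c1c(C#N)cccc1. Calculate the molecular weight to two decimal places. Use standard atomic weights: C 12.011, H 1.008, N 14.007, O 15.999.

First, the molecular formula is C8H6N2O (counting implicit H from valence).
  C: 8 × 12.011 = 96.088
  H: 6 × 1.008 = 6.048
  N: 2 × 14.007 = 28.014
  O: 1 × 15.999 = 15.999
Sum: 8×12.011 + 6×1.008 + 2×14.007 + 1×15.999 = 146.149 → 146.15 g/mol.

146.15 g/mol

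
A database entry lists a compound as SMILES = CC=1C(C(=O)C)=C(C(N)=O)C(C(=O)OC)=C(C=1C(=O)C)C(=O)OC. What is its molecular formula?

C16H17NO7

Walk through each heavy atom and fill implicit hydrogens from standard valence (C 4, N 3, O 2, S 2, halogen 1):
  atom 1: C, bond orders sum to 1 (valence 4) → 3 H
  atom 2: C, bond orders sum to 4 (valence 4) → 0 H
  atom 3: C, bond orders sum to 4 (valence 4) → 0 H
  atom 4: C, bond orders sum to 4 (valence 4) → 0 H
  atom 5: O, bond orders sum to 2 (valence 2) → 0 H
  atom 6: C, bond orders sum to 1 (valence 4) → 3 H
  atom 7: C, bond orders sum to 4 (valence 4) → 0 H
  atom 8: C, bond orders sum to 4 (valence 4) → 0 H
  atom 9: N, bond orders sum to 1 (valence 3) → 2 H
  atom 10: O, bond orders sum to 2 (valence 2) → 0 H
  atom 11: C, bond orders sum to 4 (valence 4) → 0 H
  atom 12: C, bond orders sum to 4 (valence 4) → 0 H
  atom 13: O, bond orders sum to 2 (valence 2) → 0 H
  atom 14: O, bond orders sum to 2 (valence 2) → 0 H
  atom 15: C, bond orders sum to 1 (valence 4) → 3 H
  atom 16: C, bond orders sum to 4 (valence 4) → 0 H
  atom 17: C, bond orders sum to 4 (valence 4) → 0 H
  atom 18: C, bond orders sum to 4 (valence 4) → 0 H
  atom 19: O, bond orders sum to 2 (valence 2) → 0 H
  atom 20: C, bond orders sum to 1 (valence 4) → 3 H
  atom 21: C, bond orders sum to 4 (valence 4) → 0 H
  atom 22: O, bond orders sum to 2 (valence 2) → 0 H
  atom 23: O, bond orders sum to 2 (valence 2) → 0 H
  atom 24: C, bond orders sum to 1 (valence 4) → 3 H
Totals → C:16, H:17, N:1, O:7.
In Hill order: C16H17NO7.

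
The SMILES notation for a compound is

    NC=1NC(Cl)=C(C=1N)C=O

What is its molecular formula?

C5H6ClN3O

Walk through each heavy atom and fill implicit hydrogens from standard valence (C 4, N 3, O 2, S 2, halogen 1):
  atom 1: N, bond orders sum to 1 (valence 3) → 2 H
  atom 2: C, bond orders sum to 4 (valence 4) → 0 H
  atom 3: N, bond orders sum to 2 (valence 3) → 1 H
  atom 4: C, bond orders sum to 4 (valence 4) → 0 H
  atom 5: Cl (halogen, monovalent) → 0 H
  atom 6: C, bond orders sum to 4 (valence 4) → 0 H
  atom 7: C, bond orders sum to 4 (valence 4) → 0 H
  atom 8: N, bond orders sum to 1 (valence 3) → 2 H
  atom 9: C, bond orders sum to 3 (valence 4) → 1 H
  atom 10: O, bond orders sum to 2 (valence 2) → 0 H
Totals → C:5, H:6, Cl:1, N:3, O:1.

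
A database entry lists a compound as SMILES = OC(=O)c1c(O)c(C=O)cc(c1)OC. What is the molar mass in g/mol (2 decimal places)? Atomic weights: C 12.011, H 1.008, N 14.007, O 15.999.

First, the molecular formula is C9H8O5 (counting implicit H from valence).
  C: 9 × 12.011 = 108.099
  H: 8 × 1.008 = 8.064
  O: 5 × 15.999 = 79.995
Sum: 9×12.011 + 8×1.008 + 5×15.999 = 196.158 → 196.16 g/mol.

196.16 g/mol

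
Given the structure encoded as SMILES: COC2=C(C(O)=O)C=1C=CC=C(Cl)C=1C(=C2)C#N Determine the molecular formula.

Walk through each heavy atom and fill implicit hydrogens from standard valence (C 4, N 3, O 2, S 2, halogen 1):
  atom 1: C, bond orders sum to 1 (valence 4) → 3 H
  atom 2: O, bond orders sum to 2 (valence 2) → 0 H
  atom 3: C, bond orders sum to 4 (valence 4) → 0 H
  atom 4: C, bond orders sum to 4 (valence 4) → 0 H
  atom 5: C, bond orders sum to 4 (valence 4) → 0 H
  atom 6: O, bond orders sum to 1 (valence 2) → 1 H
  atom 7: O, bond orders sum to 2 (valence 2) → 0 H
  atom 8: C, bond orders sum to 4 (valence 4) → 0 H
  atom 9: C, bond orders sum to 3 (valence 4) → 1 H
  atom 10: C, bond orders sum to 3 (valence 4) → 1 H
  atom 11: C, bond orders sum to 3 (valence 4) → 1 H
  atom 12: C, bond orders sum to 4 (valence 4) → 0 H
  atom 13: Cl (halogen, monovalent) → 0 H
  atom 14: C, bond orders sum to 4 (valence 4) → 0 H
  atom 15: C, bond orders sum to 4 (valence 4) → 0 H
  atom 16: C, bond orders sum to 3 (valence 4) → 1 H
  atom 17: C, bond orders sum to 4 (valence 4) → 0 H
  atom 18: N, bond orders sum to 3 (valence 3) → 0 H
Totals → C:13, H:8, Cl:1, N:1, O:3.
In Hill order: C13H8ClNO3.

C13H8ClNO3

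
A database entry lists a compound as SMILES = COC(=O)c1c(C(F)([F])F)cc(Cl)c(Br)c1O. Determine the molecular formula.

Walk through each heavy atom and fill implicit hydrogens from standard valence (C 4, N 3, O 2, S 2, halogen 1); for lowercase aromatic atoms, an aromatic c carries 1 H when it has two neighbours and 0 H with three, and aromatic n carries 0 H:
  atom 1: C, bond orders sum to 1 (valence 4) → 3 H
  atom 2: O, bond orders sum to 2 (valence 2) → 0 H
  atom 3: C, bond orders sum to 4 (valence 4) → 0 H
  atom 4: O, bond orders sum to 2 (valence 2) → 0 H
  atom 5: aromatic c, 3 neighbours → 0 H
  atom 6: aromatic c, 3 neighbours → 0 H
  atom 7: C, bond orders sum to 4 (valence 4) → 0 H
  atom 8: F (halogen, monovalent) → 0 H
  atom 9: F with explicit H count 0
  atom 10: F (halogen, monovalent) → 0 H
  atom 11: aromatic c, 2 neighbours → 1 H
  atom 12: aromatic c, 3 neighbours → 0 H
  atom 13: Cl (halogen, monovalent) → 0 H
  atom 14: aromatic c, 3 neighbours → 0 H
  atom 15: Br (halogen, monovalent) → 0 H
  atom 16: aromatic c, 3 neighbours → 0 H
  atom 17: O, bond orders sum to 1 (valence 2) → 1 H
Totals → C:9, H:5, Br:1, Cl:1, F:3, O:3.
In Hill order: C9H5BrClF3O3.

C9H5BrClF3O3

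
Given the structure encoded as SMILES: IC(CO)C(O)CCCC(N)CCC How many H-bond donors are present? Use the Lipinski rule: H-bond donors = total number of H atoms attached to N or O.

Donors: find every N or O and count the H atoms it carries.
  atom 4 (O): bond orders sum to 1 → 1 H
  atom 6 (O): bond orders sum to 1 → 1 H
  atom 11 (N): bond orders sum to 1 → 2 H
Lipinski HBD = 4.

4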